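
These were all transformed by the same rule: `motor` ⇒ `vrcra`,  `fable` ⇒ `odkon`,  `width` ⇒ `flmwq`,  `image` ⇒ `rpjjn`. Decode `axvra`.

Shifts by position in motor: pos 0: m→v (+9), pos 1: o→r (+3), pos 2: t→c (+9), pos 3: o→r (+3) — repeating every 2. The shifts repeat in a cycle of length 2: positions 0,1,… shift by +9, +3, then the pattern repeats.
Undoing it on axvra: a−9=r, x−3=u, v−9=m, r−3=o, a−9=r.

rumor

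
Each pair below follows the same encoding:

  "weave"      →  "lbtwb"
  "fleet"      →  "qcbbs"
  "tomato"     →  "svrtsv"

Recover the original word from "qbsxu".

fetch

w(22)→l(11) and e(4)→b(1) fit y≡15x+19 (mod 26); the inverse of 15 mod 26 is 7. This is an affine cipher: with a=0,…,z=25, each position x becomes (15x+19) mod 26.
Decoding qbsxu: q(16)→7·(16−19)≡5=f; b(1)→7·(1−19)≡4=e; s(18)→7·(18−19)≡19=t; x(23)→7·(23−19)≡2=c; u(20)→7·(20−19)≡7=h (all mod 26).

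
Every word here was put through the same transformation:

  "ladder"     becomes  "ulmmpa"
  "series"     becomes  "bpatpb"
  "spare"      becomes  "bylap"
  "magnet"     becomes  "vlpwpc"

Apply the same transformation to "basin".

The rule splits by letter class: vowels +11, consonants +9.
On basin: b(cons)+9=k, a(vowel)+11=l, s(cons)+9=b, i(vowel)+11=t, n(cons)+9=w.

klbtw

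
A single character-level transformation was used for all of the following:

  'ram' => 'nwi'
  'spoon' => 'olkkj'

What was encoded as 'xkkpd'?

Compare letters: r→n is +22, a→w is +22, m→i is +22 — a constant shift. Each letter is shifted forward by 22 in the alphabet (a Caesar shift of +22).
Decoding xkkpd: x−22=b, k−22=o, k−22=o, p−22=t, d−22=h.

booth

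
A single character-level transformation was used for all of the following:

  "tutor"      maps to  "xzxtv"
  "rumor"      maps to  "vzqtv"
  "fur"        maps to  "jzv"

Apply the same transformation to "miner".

The rule splits by letter class: vowels +5, consonants +4.
Applying it to miner: m(cons)+4=q, i(vowel)+5=n, n(cons)+4=r, e(vowel)+5=j, r(cons)+4=v.

qnrjv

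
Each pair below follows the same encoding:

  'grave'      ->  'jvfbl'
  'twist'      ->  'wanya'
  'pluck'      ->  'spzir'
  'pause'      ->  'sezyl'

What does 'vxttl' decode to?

stone

In grave: g→j is +3, r→v is +4, a→f is +5, v→b is +6 — the shift increases by 1 each position. Letter i (0-indexed) is shifted by i+3, so successive shifts are 3, 4, 5, ….
Decoding vxttl: v−3=s, x−4=t, t−5=o, t−6=n, l−7=e.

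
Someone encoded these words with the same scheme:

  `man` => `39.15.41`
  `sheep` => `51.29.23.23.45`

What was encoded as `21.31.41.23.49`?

m(#13)→39 and a(#1)→15: differences scale by 2, so n = 2·pos + 13. Each letter becomes 2×(its alphabet position, a=1..z=26) + 13.
Undoing it on 21.31.41.23.49: 21→(21−13)÷2=4=d, 31→(31−13)÷2=9=i, 41→(41−13)÷2=14=n, 23→(23−13)÷2=5=e, 49→(49−13)÷2=18=r.

diner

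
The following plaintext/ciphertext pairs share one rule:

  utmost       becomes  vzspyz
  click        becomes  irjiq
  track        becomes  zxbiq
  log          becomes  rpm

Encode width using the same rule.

cjjzn

The shift depends on letter class: consonant t→z is +6, but vowel u→v is +1. Vowels shift forward by 1 and consonants shift forward by 6.
For width: w(cons)+6=c, i(vowel)+1=j, d(cons)+6=j, t(cons)+6=z, h(cons)+6=n.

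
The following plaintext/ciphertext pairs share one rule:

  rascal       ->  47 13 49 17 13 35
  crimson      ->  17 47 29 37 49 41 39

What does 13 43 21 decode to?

With a=1..z=26, the number is 2·pos + 11.
Decoding 13 43 21: 13→(13−11)÷2=1=a, 43→(43−11)÷2=16=p, 21→(21−11)÷2=5=e.

ape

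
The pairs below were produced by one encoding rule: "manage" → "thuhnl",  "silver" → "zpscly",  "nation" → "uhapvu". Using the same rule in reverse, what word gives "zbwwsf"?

Compare letters: m→t is +7, a→h is +7, n→u is +7 — a constant shift. This is a Caesar cipher with shift 7.
Reversing it on zbwwsf: z−7=s, b−7=u, w−7=p, w−7=p, s−7=l, f−7=y.

supply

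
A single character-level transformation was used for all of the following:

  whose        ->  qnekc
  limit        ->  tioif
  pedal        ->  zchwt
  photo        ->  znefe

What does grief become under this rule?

This is an affine cipher: with a=0,…,z=25, each position x becomes (21x+22) mod 26.
Applying it to grief: g(6)→21·6+22≡18=s; r(17)→21·17+22≡15=p; i(8)→21·8+22≡8=i; e(4)→21·4+22≡2=c; f(5)→21·5+22≡23=x (all mod 26).

spicx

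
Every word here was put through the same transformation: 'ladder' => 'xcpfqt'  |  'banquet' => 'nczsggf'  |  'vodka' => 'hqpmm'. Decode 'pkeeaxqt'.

Shifts by position in ladder: pos 0: l→x (+12), pos 1: a→c (+2), pos 2: d→p (+12), pos 3: d→f (+2) — repeating every 2. The shifts repeat in a cycle of length 2: positions 0,1,… shift by +12, +2, then the pattern repeats.
Undoing it on pkeeaxqt: p−12=d, k−2=i, e−12=s, e−2=c, a−12=o, x−2=v, q−12=e, t−2=r.

discover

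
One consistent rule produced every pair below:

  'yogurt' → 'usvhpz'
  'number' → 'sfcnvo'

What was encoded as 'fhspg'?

forge

Two steps: reverse the string, then apply a Caesar shift of +1.
Decoding fhspg: shift back: f−1=e, h−1=g, s−1=r, p−1=o, g−1=f → egrof; then reverse → forge.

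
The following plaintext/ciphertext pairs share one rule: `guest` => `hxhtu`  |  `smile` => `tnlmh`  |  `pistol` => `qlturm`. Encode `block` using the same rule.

cmrdl

The shift depends on letter class: consonant g→h is +1, but vowel u→x is +3. Vowels shift forward by 3 and consonants shift forward by 1.
Applying it to block: b(cons)+1=c, l(cons)+1=m, o(vowel)+3=r, c(cons)+1=d, k(cons)+1=l.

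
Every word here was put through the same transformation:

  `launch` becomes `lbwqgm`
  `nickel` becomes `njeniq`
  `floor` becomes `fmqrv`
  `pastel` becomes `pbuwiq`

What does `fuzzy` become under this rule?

In launch: l→l is +0, a→b is +1, u→w is +2, n→q is +3 — the shift increases by 1 each position. Letter i (0-indexed) is shifted by i+0, so successive shifts are 0, 1, 2, ….
For fuzzy: f+0=f, u+1=v, z+2=b, z+3=c, y+4=c.

fvbcc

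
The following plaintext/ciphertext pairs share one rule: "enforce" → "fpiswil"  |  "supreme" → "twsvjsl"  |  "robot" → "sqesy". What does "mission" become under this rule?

In enforce: e→f is +1, n→p is +2, f→i is +3, o→s is +4 — the shift increases by 1 each position. Letter i (0-indexed) is shifted by i+1, so successive shifts are 1, 2, 3, ….
On mission: m+1=n, i+2=k, s+3=v, s+4=w, i+5=n, o+6=u, n+7=u.

nkvwnuu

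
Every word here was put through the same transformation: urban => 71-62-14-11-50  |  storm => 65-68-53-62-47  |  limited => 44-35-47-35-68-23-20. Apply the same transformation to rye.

62-83-23

u(#21)→71 and r(#18)→62: differences scale by 3, so n = 3·pos + 8. With a=1..z=26, the number is 3·pos + 8.
For rye: r=18→62, y=25→83, e=5→23.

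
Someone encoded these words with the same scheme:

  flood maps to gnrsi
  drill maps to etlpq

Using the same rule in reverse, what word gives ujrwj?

In flood: f→g is +1, l→n is +2, o→r is +3, o→s is +4 — the shift increases by 1 each position. Each letter shifts forward by (position + 1), i.e. 1, 2, 3, … — the shift grows by one for each successive letter.
Undoing it on ujrwj: u−1=t, j−2=h, r−3=o, w−4=s, j−5=e.

those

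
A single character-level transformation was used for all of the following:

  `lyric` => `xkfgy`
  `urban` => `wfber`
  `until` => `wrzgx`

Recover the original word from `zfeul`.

l(11)→x(23) and y(24)→k(10) fit y≡23x+4 (mod 26); the inverse of 23 mod 26 is 17. Treating letters as 0–25, the rule is x ↦ 23x + 4 (mod 26).
Undoing it on zfeul: z(25)→17·(25−4)≡19=t; f(5)→17·(5−4)≡17=r; e(4)→17·(4−4)≡0=a; u(20)→17·(20−4)≡12=m; l(11)→17·(11−4)≡15=p (all mod 26).

tramp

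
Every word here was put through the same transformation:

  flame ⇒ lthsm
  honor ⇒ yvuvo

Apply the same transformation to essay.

The output letters match the input read backwards, each shifted +7: flame reversed is emalf. Read the word backwards and shift each letter +7.
On essay: reverse → yasse; then shift: y+7=f, a+7=h, s+7=z, s+7=z, e+7=l.

fhzzl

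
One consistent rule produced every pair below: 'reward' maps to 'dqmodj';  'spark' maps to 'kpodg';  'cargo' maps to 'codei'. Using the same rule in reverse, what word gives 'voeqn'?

r(17)→d(3) and e(4)→q(16) fit y≡7x+14 (mod 26); the inverse of 7 mod 26 is 15. This is an affine cipher: with a=0,…,z=25, each position x becomes (7x+14) mod 26.
Undoing it on voeqn: v(21)→15·(21−14)≡1=b; o(14)→15·(14−14)≡0=a; e(4)→15·(4−14)≡6=g; q(16)→15·(16−14)≡4=e; n(13)→15·(13−14)≡11=l (all mod 26).

bagel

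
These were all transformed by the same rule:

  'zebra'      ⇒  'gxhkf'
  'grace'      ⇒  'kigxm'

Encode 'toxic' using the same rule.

The output letters match the input read backwards, each shifted +6: zebra reversed is arbez. Read the word backwards and shift each letter +6.
On toxic: reverse → cixot; then shift: c+6=i, i+6=o, x+6=d, o+6=u, t+6=z.

ioduz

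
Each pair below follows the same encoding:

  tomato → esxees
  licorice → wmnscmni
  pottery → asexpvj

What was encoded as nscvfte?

corrupt

The shifts repeat in a cycle of length 2: positions 0,1,… shift by +11, +4, then the pattern repeats.
Decoding nscvfte: n−11=c, s−4=o, c−11=r, v−4=r, f−11=u, t−4=p, e−11=t.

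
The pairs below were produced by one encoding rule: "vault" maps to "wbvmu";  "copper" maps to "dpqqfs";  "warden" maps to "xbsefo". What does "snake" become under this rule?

Compare letters: v→w is +1, a→b is +1, u→v is +1 — a constant shift. Every letter moves 1 place later in the alphabet, wrapping around z→a.
On snake: s+1=t, n+1=o, a+1=b, k+1=l, e+1=f.

toblf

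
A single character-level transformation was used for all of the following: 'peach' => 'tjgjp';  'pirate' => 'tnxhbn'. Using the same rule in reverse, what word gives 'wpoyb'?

In peach: p→t is +4, e→j is +5, a→g is +6, c→j is +7 — the shift increases by 1 each position. The shift increases by 1 at each position, starting from +4: 4, 5, 6, ….
Reversing it on wpoyb: w−4=s, p−5=k, o−6=i, y−7=r, b−8=t.

skirt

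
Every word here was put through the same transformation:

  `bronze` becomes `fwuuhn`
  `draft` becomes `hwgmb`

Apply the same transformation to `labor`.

In bronze: b→f is +4, r→w is +5, o→u is +6, n→u is +7 — the shift increases by 1 each position. Each letter shifts forward by (position + 4), i.e. 4, 5, 6, … — the shift grows by one for each successive letter.
Applying it to labor: l+4=p, a+5=f, b+6=h, o+7=v, r+8=z.

pfhvz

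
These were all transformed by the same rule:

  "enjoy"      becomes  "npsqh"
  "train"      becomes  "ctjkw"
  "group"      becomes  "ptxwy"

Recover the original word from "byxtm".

sword

Shifts by position in enjoy: pos 0: e→n (+9), pos 1: n→p (+2), pos 2: j→s (+9), pos 3: o→q (+2) — repeating every 2. It's a Vigenère-style cipher with numeric key [9,2]: position i shifts by key[i mod 2].
Decoding byxtm: b−9=s, y−2=w, x−9=o, t−2=r, m−9=d.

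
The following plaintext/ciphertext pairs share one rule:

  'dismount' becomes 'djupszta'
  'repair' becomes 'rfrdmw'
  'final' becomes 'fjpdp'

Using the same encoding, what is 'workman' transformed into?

wptnqft

The shift increases by 1 at each position, starting from +0: 0, 1, 2, ….
Applying it to workman: w+0=w, o+1=p, r+2=t, k+3=n, m+4=q, a+5=f, n+6=t.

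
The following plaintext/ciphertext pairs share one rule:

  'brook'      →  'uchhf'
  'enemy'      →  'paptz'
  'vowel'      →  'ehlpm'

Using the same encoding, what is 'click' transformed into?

b(1)→u(20) and r(17)→c(2) fit y≡7x+13 (mod 26); the inverse of 7 mod 26 is 15. Treating letters as 0–25, the rule is x ↦ 7x + 13 (mod 26).
For click: c(2)→7·2+13≡1=b; l(11)→7·11+13≡12=m; i(8)→7·8+13≡17=r; c(2)→7·2+13≡1=b; k(10)→7·10+13≡5=f (all mod 26).

bmrbf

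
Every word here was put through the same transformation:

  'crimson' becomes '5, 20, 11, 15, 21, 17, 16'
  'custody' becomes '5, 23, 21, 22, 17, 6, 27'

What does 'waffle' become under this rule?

25, 3, 8, 8, 14, 7

c is letter #3 and maps to 5: an offset of 2. Each letter is replaced by its alphabet position (a=1..z=26) + 2.
On waffle: w=23→25, a=1→3, f=6→8, f=6→8, l=12→14, e=5→7.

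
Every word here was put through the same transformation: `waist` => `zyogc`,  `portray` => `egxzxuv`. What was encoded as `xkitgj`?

The output letters match the input read backwards, each shifted +6: waist reversed is tsiaw. Two steps: reverse the string, then apply a Caesar shift of +6.
Undoing it on xkitgj: shift back: x−6=r, k−6=e, i−6=c, t−6=n, g−6=a, j−6=d → recnad; then reverse → dancer.

dancer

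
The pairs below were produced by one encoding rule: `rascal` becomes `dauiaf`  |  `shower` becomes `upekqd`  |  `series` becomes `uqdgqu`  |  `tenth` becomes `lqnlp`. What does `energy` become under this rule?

r(17)→d(3) and a(0)→a(0) fit y≡17x+0 (mod 26); the inverse of 17 mod 26 is 23. Treating letters as 0–25, the rule is x ↦ 17x + 0 (mod 26).
On energy: e(4)→17·4+0≡16=q; n(13)→17·13+0≡13=n; e(4)→17·4+0≡16=q; r(17)→17·17+0≡3=d; g(6)→17·6+0≡24=y; y(24)→17·24+0≡18=s (all mod 26).

qnqdys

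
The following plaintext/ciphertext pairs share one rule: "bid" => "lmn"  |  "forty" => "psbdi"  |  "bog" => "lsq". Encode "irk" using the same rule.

Two shifts are in play — +4 for a/e/i/o/u, +10 for every other letter.
On irk: i(vowel)+4=m, r(cons)+10=b, k(cons)+10=u.

mbu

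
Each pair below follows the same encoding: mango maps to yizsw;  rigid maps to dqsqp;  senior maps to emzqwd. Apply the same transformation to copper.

owbbmd

The shift depends on letter class: consonant m→y is +12, but vowel a→i is +8. The rule splits by letter class: vowels +8, consonants +12.
For copper: c(cons)+12=o, o(vowel)+8=w, p(cons)+12=b, p(cons)+12=b, e(vowel)+8=m, r(cons)+12=d.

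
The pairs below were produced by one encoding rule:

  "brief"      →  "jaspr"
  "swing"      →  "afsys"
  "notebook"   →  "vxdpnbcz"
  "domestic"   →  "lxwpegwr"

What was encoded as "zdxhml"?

In brief: b→j is +8, r→a is +9, i→s is +10, e→p is +11 — the shift increases by 1 each position. The shift increases by 1 at each position, starting from +8: 8, 9, 10, ….
Reversing it on zdxhml: z−8=r, d−9=u, x−10=n, h−11=w, m−12=a, l−13=y.

runway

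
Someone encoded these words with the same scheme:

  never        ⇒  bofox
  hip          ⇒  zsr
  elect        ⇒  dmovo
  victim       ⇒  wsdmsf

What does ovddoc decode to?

settle

The output letters match the input read backwards, each shifted +10: never reversed is reven. The word is reversed, then every letter is shifted forward by 10.
Decoding ovddoc: shift back: o−10=e, v−10=l, d−10=t, d−10=t, o−10=e, c−10=s → elttes; then reverse → settle.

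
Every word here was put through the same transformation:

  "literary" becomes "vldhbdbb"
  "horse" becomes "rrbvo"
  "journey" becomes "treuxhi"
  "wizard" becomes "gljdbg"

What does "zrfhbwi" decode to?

poverty

It's a Vigenère-style cipher with numeric key [10,3]: position i shifts by key[i mod 2].
Reversing it on zrfhbwi: z−10=p, r−3=o, f−10=v, h−3=e, b−10=r, w−3=t, i−10=y.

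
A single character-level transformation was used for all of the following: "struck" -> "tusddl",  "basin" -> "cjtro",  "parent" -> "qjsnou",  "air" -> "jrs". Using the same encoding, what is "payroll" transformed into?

The shift depends on letter class: consonant s→t is +1, but vowel u→d is +9. The rule splits by letter class: vowels +9, consonants +1.
Applying it to payroll: p(cons)+1=q, a(vowel)+9=j, y(cons)+1=z, r(cons)+1=s, o(vowel)+9=x, l(cons)+1=m, l(cons)+1=m.

qjzsxmm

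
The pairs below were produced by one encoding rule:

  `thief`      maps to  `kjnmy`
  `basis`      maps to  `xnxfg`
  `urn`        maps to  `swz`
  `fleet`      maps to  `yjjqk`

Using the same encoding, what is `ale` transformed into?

jqf

The output letters match the input read backwards, each shifted +5: thief reversed is feiht. Two steps: reverse the string, then apply a Caesar shift of +5.
For ale: reverse → ela; then shift: e+5=j, l+5=q, a+5=f.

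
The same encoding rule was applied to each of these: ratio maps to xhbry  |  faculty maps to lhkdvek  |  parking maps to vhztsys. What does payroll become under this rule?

vhgaywx

In ratio: r→x is +6, a→h is +7, t→b is +8, i→r is +9 — the shift increases by 1 each position. Each letter shifts forward by (position + 6), i.e. 6, 7, 8, … — the shift grows by one for each successive letter.
Applying it to payroll: p+6=v, a+7=h, y+8=g, r+9=a, o+10=y, l+11=w, l+12=x.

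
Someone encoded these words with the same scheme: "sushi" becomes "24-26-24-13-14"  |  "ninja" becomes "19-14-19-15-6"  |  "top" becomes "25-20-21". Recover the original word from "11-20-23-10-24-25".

forest

s is letter #19 and maps to 24: an offset of 5. The number is (letter's place in the alphabet, a=1) + 5.
Reversing it on 11-20-23-10-24-25: 11→(11−5)÷1=6=f, 20→(20−5)÷1=15=o, 23→(23−5)÷1=18=r, 10→(10−5)÷1=5=e, 24→(24−5)÷1=19=s, 25→(25−5)÷1=20=t.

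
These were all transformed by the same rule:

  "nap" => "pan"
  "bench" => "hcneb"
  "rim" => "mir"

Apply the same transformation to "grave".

evarg

The word is simply reversed.
For grave: reverse → evarg.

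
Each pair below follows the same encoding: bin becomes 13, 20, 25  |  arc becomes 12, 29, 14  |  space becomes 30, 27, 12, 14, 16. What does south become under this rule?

30, 26, 32, 31, 19

b is letter #2 and maps to 13: an offset of 11. Letters become their 1-based position plus 11 (so a→12, b→13, …).
On south: s=19→30, o=15→26, u=21→32, t=20→31, h=8→19.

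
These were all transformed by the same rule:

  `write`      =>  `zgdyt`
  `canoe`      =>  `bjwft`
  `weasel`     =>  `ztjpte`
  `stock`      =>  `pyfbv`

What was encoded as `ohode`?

pupil

Each letter's alphabet position (a=0..z=25) is mapped through 9·x+9 mod 26 — an affine cipher.
Undoing it on ohode: o(14)→3·(14−9)≡15=p; h(7)→3·(7−9)≡20=u; o(14)→3·(14−9)≡15=p; d(3)→3·(3−9)≡8=i; e(4)→3·(4−9)≡11=l (all mod 26).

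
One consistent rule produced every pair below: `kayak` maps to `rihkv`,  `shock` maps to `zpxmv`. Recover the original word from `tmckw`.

metal

In kayak: k→r is +7, a→i is +8, y→h is +9, a→k is +10 — the shift increases by 1 each position. Each letter shifts forward by (position + 7), i.e. 7, 8, 9, … — the shift grows by one for each successive letter.
Decoding tmckw: t−7=m, m−8=e, c−9=t, k−10=a, w−11=l.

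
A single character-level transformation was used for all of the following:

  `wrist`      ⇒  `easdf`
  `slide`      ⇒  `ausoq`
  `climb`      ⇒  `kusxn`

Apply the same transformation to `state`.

In wrist: w→e is +8, r→a is +9, i→s is +10, s→d is +11 — the shift increases by 1 each position. The shift increases by 1 at each position, starting from +8: 8, 9, 10, ….
For state: s+8=a, t+9=c, a+10=k, t+11=e, e+12=q.

ackeq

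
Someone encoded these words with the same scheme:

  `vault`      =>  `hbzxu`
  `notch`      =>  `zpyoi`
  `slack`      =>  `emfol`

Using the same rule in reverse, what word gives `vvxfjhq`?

A repeating key of period 3 is used — shifts +12, +1, +5 over and over.
Reversing it on vvxfjhq: v−12=j, v−1=u, x−5=s, f−12=t, j−1=i, h−5=c, q−12=e.

justice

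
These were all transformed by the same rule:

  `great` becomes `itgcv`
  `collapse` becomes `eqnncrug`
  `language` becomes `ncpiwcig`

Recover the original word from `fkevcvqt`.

dictator

Compare letters: g→i is +2, r→t is +2, e→g is +2 — a constant shift. It's a constant shift of +2 (ROT2).
Reversing it on fkevcvqt: f−2=d, k−2=i, e−2=c, v−2=t, c−2=a, v−2=t, q−2=o, t−2=r.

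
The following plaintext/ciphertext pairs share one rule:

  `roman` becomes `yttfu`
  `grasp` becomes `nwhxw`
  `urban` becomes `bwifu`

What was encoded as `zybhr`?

stuck

Shifts by position in roman: pos 0: r→y (+7), pos 1: o→t (+5), pos 2: m→t (+7), pos 3: a→f (+5) — repeating every 2. It's a Vigenère-style cipher with numeric key [7,5]: position i shifts by key[i mod 2].
Decoding zybhr: z−7=s, y−5=t, b−7=u, h−5=c, r−7=k.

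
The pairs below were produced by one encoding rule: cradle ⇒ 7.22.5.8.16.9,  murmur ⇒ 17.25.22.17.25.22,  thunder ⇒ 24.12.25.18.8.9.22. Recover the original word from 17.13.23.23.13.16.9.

missile

c is letter #3 and maps to 7: an offset of 4. Letters become their 1-based position plus 4 (so a→5, b→6, …).
Reversing it on 17.13.23.23.13.16.9: 17→(17−4)÷1=13=m, 13→(13−4)÷1=9=i, 23→(23−4)÷1=19=s, 23→(23−4)÷1=19=s, 13→(13−4)÷1=9=i, 16→(16−4)÷1=12=l, 9→(9−4)÷1=5=e.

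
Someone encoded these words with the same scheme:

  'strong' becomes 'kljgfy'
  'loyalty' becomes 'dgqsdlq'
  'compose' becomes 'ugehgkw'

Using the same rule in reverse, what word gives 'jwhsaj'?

repair

It's a constant shift of +18 (ROT18).
Reversing it on jwhsaj: j−18=r, w−18=e, h−18=p, s−18=a, a−18=i, j−18=r.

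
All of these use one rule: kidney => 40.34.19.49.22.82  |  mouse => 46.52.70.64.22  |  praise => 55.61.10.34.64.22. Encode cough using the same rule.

16.52.70.28.31

Each letter becomes 3×(its alphabet position, a=1..z=26) + 7.
On cough: c=3→16, o=15→52, u=21→70, g=7→28, h=8→31.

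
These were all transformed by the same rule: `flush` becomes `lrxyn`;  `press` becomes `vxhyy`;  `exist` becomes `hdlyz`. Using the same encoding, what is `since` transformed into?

yltih

Vowels shift forward by 3 and consonants shift forward by 6.
On since: s(cons)+6=y, i(vowel)+3=l, n(cons)+6=t, c(cons)+6=i, e(vowel)+3=h.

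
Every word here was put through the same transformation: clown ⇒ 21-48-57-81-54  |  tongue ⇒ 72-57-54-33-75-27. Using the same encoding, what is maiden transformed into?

51-15-39-24-27-54

The formula is n = 3×(alphabet index, a=1) + 12.
Applying it to maiden: m=13→51, a=1→15, i=9→39, d=4→24, e=5→27, n=14→54.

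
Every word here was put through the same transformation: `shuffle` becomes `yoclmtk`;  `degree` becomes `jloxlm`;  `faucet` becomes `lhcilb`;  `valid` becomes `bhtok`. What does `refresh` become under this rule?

xlnxlan

Shifts by position in shuffle: pos 0: s→y (+6), pos 1: h→o (+7), pos 2: u→c (+8), pos 3: f→l (+6), pos 4: f→m (+7), pos 5: l→t (+8) — repeating every 3. It's a Vigenère-style cipher with numeric key [6,7,8]: position i shifts by key[i mod 3].
Applying it to refresh: r+6=x, e+7=l, f+8=n, r+6=x, e+7=l, s+8=a, h+6=n.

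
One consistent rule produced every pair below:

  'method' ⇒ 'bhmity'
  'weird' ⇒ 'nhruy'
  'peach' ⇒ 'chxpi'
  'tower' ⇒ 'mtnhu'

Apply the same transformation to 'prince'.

m(12)→b(1) and e(4)→h(7) fit y≡9x+23 (mod 26); the inverse of 9 mod 26 is 3. Each letter's alphabet position (a=0..z=25) is mapped through 9·x+23 mod 26 — an affine cipher.
On prince: p(15)→9·15+23≡2=c; r(17)→9·17+23≡20=u; i(8)→9·8+23≡17=r; n(13)→9·13+23≡10=k; c(2)→9·2+23≡15=p; e(4)→9·4+23≡7=h (all mod 26).

curkph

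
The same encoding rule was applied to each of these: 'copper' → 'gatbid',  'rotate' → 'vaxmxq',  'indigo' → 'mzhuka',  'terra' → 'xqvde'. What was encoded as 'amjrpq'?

Shifts by position in copper: pos 0: c→g (+4), pos 1: o→a (+12), pos 2: p→t (+4), pos 3: p→b (+12) — repeating every 2. The shifts repeat in a cycle of length 2: positions 0,1,… shift by +4, +12, then the pattern repeats.
Reversing it on amjrpq: a−4=w, m−12=a, j−4=f, r−12=f, p−4=l, q−12=e.

waffle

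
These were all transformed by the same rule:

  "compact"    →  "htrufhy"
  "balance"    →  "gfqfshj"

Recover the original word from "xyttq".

Compare letters: c→h is +5, o→t is +5, m→r is +5 — a constant shift. This is a Caesar cipher with shift 5.
Reversing it on xyttq: x−5=s, y−5=t, t−5=o, t−5=o, q−5=l.

stool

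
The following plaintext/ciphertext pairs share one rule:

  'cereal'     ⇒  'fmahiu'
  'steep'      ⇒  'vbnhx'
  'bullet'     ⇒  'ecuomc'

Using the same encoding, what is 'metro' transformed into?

pmcuw

Shifts by position in cereal: pos 0: c→f (+3), pos 1: e→m (+8), pos 2: r→a (+9), pos 3: e→h (+3), pos 4: a→i (+8), pos 5: l→u (+9) — repeating every 3. It's a Vigenère-style cipher with numeric key [3,8,9]: position i shifts by key[i mod 3].
Applying it to metro: m+3=p, e+8=m, t+9=c, r+3=u, o+8=w.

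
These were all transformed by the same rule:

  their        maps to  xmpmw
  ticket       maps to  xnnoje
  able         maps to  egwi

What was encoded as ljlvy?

It's a Vigenère-style cipher with numeric key [4,5,11]: position i shifts by key[i mod 3].
Reversing it on ljlvy: l−4=h, j−5=e, l−11=a, v−4=r, y−5=t.

heart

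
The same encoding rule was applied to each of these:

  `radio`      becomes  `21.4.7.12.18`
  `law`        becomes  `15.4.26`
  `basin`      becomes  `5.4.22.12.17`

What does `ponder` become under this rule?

r is letter #18 and maps to 21: an offset of 3. Letters become their 1-based position plus 3 (so a→4, b→5, …).
Applying it to ponder: p=16→19, o=15→18, n=14→17, d=4→7, e=5→8, r=18→21.

19.18.17.7.8.21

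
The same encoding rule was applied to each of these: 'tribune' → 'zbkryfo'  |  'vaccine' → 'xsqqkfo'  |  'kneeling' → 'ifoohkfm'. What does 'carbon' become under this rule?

qsbref

t(19)→z(25) and r(17)→b(1) fit y≡25x+18 (mod 26); the inverse of 25 mod 26 is 25. This is an affine cipher: with a=0,…,z=25, each position x becomes (25x+18) mod 26.
Applying it to carbon: c(2)→25·2+18≡16=q; a(0)→25·0+18≡18=s; r(17)→25·17+18≡1=b; b(1)→25·1+18≡17=r; o(14)→25·14+18≡4=e; n(13)→25·13+18≡5=f (all mod 26).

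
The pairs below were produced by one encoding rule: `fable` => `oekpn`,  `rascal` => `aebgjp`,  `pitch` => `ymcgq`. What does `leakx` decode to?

cargo

Shifts by position in fable: pos 0: f→o (+9), pos 1: a→e (+4), pos 2: b→k (+9), pos 3: l→p (+4) — repeating every 2. The shifts repeat in a cycle of length 2: positions 0,1,… shift by +9, +4, then the pattern repeats.
Undoing it on leakx: l−9=c, e−4=a, a−9=r, k−4=g, x−9=o.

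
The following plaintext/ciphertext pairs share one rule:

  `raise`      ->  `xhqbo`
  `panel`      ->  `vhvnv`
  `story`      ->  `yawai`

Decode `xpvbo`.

rinse

In raise: r→x is +6, a→h is +7, i→q is +8, s→b is +9 — the shift increases by 1 each position. The shift increases by 1 at each position, starting from +6: 6, 7, 8, ….
Reversing it on xpvbo: x−6=r, p−7=i, v−8=n, b−9=s, o−10=e.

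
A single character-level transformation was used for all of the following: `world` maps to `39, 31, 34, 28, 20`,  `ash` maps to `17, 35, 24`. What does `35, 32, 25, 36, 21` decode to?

w is letter #23 and maps to 39: an offset of 16. Letters become their 1-based position plus 16 (so a→17, b→18, …).
Reversing it on 35, 32, 25, 36, 21: 35→(35−16)÷1=19=s, 32→(32−16)÷1=16=p, 25→(25−16)÷1=9=i, 36→(36−16)÷1=20=t, 21→(21−16)÷1=5=e.

spite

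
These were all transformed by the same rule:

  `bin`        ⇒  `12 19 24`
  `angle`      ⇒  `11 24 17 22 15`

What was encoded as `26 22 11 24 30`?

plant

b is letter #2 and maps to 12: an offset of 10. Letters become their 1-based position plus 10 (so a→11, b→12, …).
Undoing it on 26 22 11 24 30: 26→(26−10)÷1=16=p, 22→(22−10)÷1=12=l, 11→(11−10)÷1=1=a, 24→(24−10)÷1=14=n, 30→(30−10)÷1=20=t.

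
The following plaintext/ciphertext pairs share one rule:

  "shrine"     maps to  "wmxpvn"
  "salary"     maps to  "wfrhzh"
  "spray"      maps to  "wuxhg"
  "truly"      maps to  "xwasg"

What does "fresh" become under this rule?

Each letter shifts forward by (position + 4), i.e. 4, 5, 6, … — the shift grows by one for each successive letter.
On fresh: f+4=j, r+5=w, e+6=k, s+7=z, h+8=p.

jwkzp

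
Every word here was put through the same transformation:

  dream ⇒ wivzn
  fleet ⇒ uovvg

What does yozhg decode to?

blast

Each pair mirrors across the alphabet (d↔w, r↔i, e↔v): positions sum to 25. Each letter is replaced by its mirror in the alphabet: a↔z, b↔y, c↔x, and so on (the Atbash cipher).
Undoing it on yozhg: y↔b, o↔l, z↔a, h↔s, g↔t.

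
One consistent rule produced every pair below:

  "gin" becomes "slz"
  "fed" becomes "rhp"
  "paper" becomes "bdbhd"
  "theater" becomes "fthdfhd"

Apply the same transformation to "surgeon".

The shift depends on letter class: consonant g→s is +12, but vowel i→l is +3. Vowels shift forward by 3 and consonants shift forward by 12.
For surgeon: s(cons)+12=e, u(vowel)+3=x, r(cons)+12=d, g(cons)+12=s, e(vowel)+3=h, o(vowel)+3=r, n(cons)+12=z.

exdshrz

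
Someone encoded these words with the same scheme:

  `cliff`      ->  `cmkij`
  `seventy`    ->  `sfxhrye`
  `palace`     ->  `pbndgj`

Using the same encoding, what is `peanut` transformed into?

pfcqyy

In cliff: c→c is +0, l→m is +1, i→k is +2, f→i is +3 — the shift increases by 1 each position. The shift increases by 1 at each position, starting from +0: 0, 1, 2, ….
On peanut: p+0=p, e+1=f, a+2=c, n+3=q, u+4=y, t+5=y.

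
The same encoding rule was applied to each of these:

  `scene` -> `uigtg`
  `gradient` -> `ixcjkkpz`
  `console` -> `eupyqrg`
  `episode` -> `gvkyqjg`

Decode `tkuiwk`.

rescue

A repeating key of period 2 is used — shifts +2, +6 over and over.
Undoing it on tkuiwk: t−2=r, k−6=e, u−2=s, i−6=c, w−2=u, k−6=e.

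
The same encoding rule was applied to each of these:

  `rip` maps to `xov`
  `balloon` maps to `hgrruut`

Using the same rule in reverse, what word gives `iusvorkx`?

compiler

Compare letters: r→x is +6, i→o is +6, p→v is +6 — a constant shift. It's a constant shift of +6 (ROT6).
Reversing it on iusvorkx: i−6=c, u−6=o, s−6=m, v−6=p, o−6=i, r−6=l, k−6=e, x−6=r.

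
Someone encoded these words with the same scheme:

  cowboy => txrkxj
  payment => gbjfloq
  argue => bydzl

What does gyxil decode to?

c(2)→t(19) and o(14)→x(23) fit y≡9x+1 (mod 26); the inverse of 9 mod 26 is 3. This is an affine cipher: with a=0,…,z=25, each position x becomes (9x+1) mod 26.
Undoing it on gyxil: g(6)→3·(6−1)≡15=p; y(24)→3·(24−1)≡17=r; x(23)→3·(23−1)≡14=o; i(8)→3·(8−1)≡21=v; l(11)→3·(11−1)≡4=e (all mod 26).

prove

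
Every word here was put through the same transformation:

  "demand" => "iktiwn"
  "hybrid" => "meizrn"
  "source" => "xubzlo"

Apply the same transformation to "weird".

In demand: d→i is +5, e→k is +6, m→t is +7, a→i is +8 — the shift increases by 1 each position. The shift increases by 1 at each position, starting from +5: 5, 6, 7, ….
On weird: w+5=b, e+6=k, i+7=p, r+8=z, d+9=m.

bkpzm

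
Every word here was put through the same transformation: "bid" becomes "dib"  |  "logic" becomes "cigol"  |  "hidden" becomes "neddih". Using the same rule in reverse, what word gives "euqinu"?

unique

It's just the letters in reverse order.
Reversing it on euqinu: then reverse → unique.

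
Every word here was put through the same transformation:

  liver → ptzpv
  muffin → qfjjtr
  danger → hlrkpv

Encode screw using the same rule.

The shift depends on letter class: consonant l→p is +4, but vowel i→t is +11. The rule splits by letter class: vowels +11, consonants +4.
For screw: s(cons)+4=w, c(cons)+4=g, r(cons)+4=v, e(vowel)+11=p, w(cons)+4=a.

wgvpa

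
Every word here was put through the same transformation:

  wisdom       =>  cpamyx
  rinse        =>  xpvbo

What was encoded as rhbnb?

The shift increases by 1 at each position, starting from +6: 6, 7, 8, ….
Undoing it on rhbnb: r−6=l, h−7=a, b−8=t, n−9=e, b−10=r.

later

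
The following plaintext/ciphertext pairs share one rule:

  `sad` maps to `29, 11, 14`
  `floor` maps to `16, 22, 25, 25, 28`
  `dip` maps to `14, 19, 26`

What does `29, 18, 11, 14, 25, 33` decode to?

shadow

s is letter #19 and maps to 29: an offset of 10. Letters become their 1-based position plus 10 (so a→11, b→12, …).
Undoing it on 29, 18, 11, 14, 25, 33: 29→(29−10)÷1=19=s, 18→(18−10)÷1=8=h, 11→(11−10)÷1=1=a, 14→(14−10)÷1=4=d, 25→(25−10)÷1=15=o, 33→(33−10)÷1=23=w.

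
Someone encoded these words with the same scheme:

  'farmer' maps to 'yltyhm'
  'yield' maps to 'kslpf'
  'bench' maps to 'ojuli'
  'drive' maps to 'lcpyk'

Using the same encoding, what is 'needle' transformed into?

The output letters match the input read backwards, each shifted +7: farmer reversed is remraf. The word is reversed, then every letter is shifted forward by 7.
For needle: reverse → eldeen; then shift: e+7=l, l+7=s, d+7=k, e+7=l, e+7=l, n+7=u.

lskllu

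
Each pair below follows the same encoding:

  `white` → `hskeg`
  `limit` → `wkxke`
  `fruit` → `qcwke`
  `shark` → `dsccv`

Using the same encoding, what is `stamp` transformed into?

The shift depends on letter class: consonant w→h is +11, but vowel i→k is +2. The rule splits by letter class: vowels +2, consonants +11.
On stamp: s(cons)+11=d, t(cons)+11=e, a(vowel)+2=c, m(cons)+11=x, p(cons)+11=a.

decxa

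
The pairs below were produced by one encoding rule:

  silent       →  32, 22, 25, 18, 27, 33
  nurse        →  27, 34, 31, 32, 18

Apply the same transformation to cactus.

16, 14, 16, 33, 34, 32

s is letter #19 and maps to 32: an offset of 13. Letters become their 1-based position plus 13 (so a→14, b→15, …).
For cactus: c=3→16, a=1→14, c=3→16, t=20→33, u=21→34, s=19→32.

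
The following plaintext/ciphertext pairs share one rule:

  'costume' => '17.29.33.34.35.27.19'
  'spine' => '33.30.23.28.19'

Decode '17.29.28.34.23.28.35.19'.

c is letter #3 and maps to 17: an offset of 14. Letters become their 1-based position plus 14 (so a→15, b→16, …).
Undoing it on 17.29.28.34.23.28.35.19: 17→(17−14)÷1=3=c, 29→(29−14)÷1=15=o, 28→(28−14)÷1=14=n, 34→(34−14)÷1=20=t, 23→(23−14)÷1=9=i, 28→(28−14)÷1=14=n, 35→(35−14)÷1=21=u, 19→(19−14)÷1=5=e.

continue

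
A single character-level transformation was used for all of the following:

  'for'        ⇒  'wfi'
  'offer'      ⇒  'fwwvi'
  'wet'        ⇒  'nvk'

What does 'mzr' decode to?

via

Compare letters: f→w is +17, o→f is +17, r→i is +17 — a constant shift. This is a Caesar cipher with shift 17.
Decoding mzr: m−17=v, z−17=i, r−17=a.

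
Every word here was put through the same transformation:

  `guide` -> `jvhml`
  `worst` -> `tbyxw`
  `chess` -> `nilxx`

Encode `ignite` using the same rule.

hjchwl

This is an affine cipher: with a=0,…,z=25, each position x becomes (25x+15) mod 26.
On ignite: i(8)→25·8+15≡7=h; g(6)→25·6+15≡9=j; n(13)→25·13+15≡2=c; i(8)→25·8+15≡7=h; t(19)→25·19+15≡22=w; e(4)→25·4+15≡11=l (all mod 26).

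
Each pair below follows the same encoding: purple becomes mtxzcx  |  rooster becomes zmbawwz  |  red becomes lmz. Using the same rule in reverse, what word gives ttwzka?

The output letters match the input read backwards, each shifted +8: purple reversed is elprup. Two steps: reverse the string, then apply a Caesar shift of +8.
Undoing it on ttwzka: shift back: t−8=l, t−8=l, w−8=o, z−8=r, k−8=c, a−8=s → llorcs; then reverse → scroll.

scroll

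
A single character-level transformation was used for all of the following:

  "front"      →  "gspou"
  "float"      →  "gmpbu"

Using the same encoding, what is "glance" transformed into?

hmbodf

It's a constant shift of +1 (ROT1).
On glance: g+1=h, l+1=m, a+1=b, n+1=o, c+1=d, e+1=f.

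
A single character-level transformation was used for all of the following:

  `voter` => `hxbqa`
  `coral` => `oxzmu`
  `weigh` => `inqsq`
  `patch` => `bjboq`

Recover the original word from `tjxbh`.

Shifts by position in voter: pos 0: v→h (+12), pos 1: o→x (+9), pos 2: t→b (+8), pos 3: e→q (+12), pos 4: r→a (+9) — repeating every 3. A repeating key of period 3 is used — shifts +12, +9, +8 over and over.
Undoing it on tjxbh: t−12=h, j−9=a, x−8=p, b−12=p, h−9=y.

happy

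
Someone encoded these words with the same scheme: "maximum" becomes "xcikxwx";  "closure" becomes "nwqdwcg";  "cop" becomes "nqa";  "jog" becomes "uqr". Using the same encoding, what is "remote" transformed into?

Vowels shift forward by 2 and consonants shift forward by 11.
For remote: r(cons)+11=c, e(vowel)+2=g, m(cons)+11=x, o(vowel)+2=q, t(cons)+11=e, e(vowel)+2=g.

cgxqeg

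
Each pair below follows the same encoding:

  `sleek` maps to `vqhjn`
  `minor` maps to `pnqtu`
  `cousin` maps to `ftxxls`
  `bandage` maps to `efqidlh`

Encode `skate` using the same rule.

Shifts by position in sleek: pos 0: s→v (+3), pos 1: l→q (+5), pos 2: e→h (+3), pos 3: e→j (+5) — repeating every 2. A repeating key of period 2 is used — shifts +3, +5 over and over.
Applying it to skate: s+3=v, k+5=p, a+3=d, t+5=y, e+3=h.

vpdyh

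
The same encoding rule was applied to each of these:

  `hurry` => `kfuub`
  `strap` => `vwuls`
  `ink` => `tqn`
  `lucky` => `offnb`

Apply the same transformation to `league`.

opljfp

The shift depends on letter class: consonant h→k is +3, but vowel u→f is +11. The rule splits by letter class: vowels +11, consonants +3.
For league: l(cons)+3=o, e(vowel)+11=p, a(vowel)+11=l, g(cons)+3=j, u(vowel)+11=f, e(vowel)+11=p.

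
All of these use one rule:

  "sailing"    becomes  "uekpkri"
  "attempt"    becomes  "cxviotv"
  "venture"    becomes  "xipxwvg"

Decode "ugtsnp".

scroll

A repeating key of period 2 is used — shifts +2, +4 over and over.
Undoing it on ugtsnp: u−2=s, g−4=c, t−2=r, s−4=o, n−2=l, p−4=l.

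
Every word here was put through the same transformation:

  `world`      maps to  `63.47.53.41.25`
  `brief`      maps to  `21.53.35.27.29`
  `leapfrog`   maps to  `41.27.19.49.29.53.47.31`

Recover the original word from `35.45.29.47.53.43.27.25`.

The formula is n = 2×(alphabet index, a=1) + 17.
Undoing it on 35.45.29.47.53.43.27.25: 35→(35−17)÷2=9=i, 45→(45−17)÷2=14=n, 29→(29−17)÷2=6=f, 47→(47−17)÷2=15=o, 53→(53−17)÷2=18=r, 43→(43−17)÷2=13=m, 27→(27−17)÷2=5=e, 25→(25−17)÷2=4=d.

informed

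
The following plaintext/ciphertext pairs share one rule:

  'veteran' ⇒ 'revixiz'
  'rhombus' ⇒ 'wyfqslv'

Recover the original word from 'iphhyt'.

puddle

The output letters match the input read backwards, each shifted +4: veteran reversed is naretev. Two steps: reverse the string, then apply a Caesar shift of +4.
Decoding iphhyt: shift back: i−4=e, p−4=l, h−4=d, h−4=d, y−4=u, t−4=p → elddup; then reverse → puddle.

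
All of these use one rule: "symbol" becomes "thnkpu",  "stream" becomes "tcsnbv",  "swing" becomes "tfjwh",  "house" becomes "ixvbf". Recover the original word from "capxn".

broom

Shifts by position in symbol: pos 0: s→t (+1), pos 1: y→h (+9), pos 2: m→n (+1), pos 3: b→k (+9) — repeating every 2. It's a Vigenère-style cipher with numeric key [1,9]: position i shifts by key[i mod 2].
Undoing it on capxn: c−1=b, a−9=r, p−1=o, x−9=o, n−1=m.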